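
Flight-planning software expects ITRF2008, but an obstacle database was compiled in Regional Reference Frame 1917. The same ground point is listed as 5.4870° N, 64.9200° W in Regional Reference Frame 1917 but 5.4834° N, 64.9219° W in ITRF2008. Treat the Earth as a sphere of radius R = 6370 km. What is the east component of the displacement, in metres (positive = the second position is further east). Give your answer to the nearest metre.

ΔE = -210 m

Δφ = 5.4834° − 5.4870° = -0.0036°; Δλ = -64.9219° − -64.9200° = -0.0019°.
1° along a meridian = πR/180 = 111177 m.
ΔN = Δφ × 111177 = -400.2 m; ΔE = Δλ × 111177 × cos(5.4870°) = -0.0019 × 111177 × 0.995418 = -210.3 m.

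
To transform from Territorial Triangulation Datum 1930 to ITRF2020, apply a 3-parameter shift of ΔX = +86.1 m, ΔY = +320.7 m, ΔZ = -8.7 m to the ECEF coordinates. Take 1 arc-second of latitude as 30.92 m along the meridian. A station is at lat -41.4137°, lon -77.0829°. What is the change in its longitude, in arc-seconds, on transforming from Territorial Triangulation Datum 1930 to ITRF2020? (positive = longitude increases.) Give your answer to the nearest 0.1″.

Δλ = 6.7″

sin φ = -0.661491, cos φ = 0.749953, sin λ = -0.974695, cos λ = 0.223541.
East component: ΔE = −sin λ·ΔX + cos λ·ΔY = −(-0.974695)(86.1) + (0.223541)(320.7) = 155.61 m.
1° of latitude spans 3600 × 30.92 = 111312 m; at latitude φ, 1° of longitude spans that × cos φ = 83478.8 m, so Δλ = 155.61 / 83478.8 × 3600 = 6.711″.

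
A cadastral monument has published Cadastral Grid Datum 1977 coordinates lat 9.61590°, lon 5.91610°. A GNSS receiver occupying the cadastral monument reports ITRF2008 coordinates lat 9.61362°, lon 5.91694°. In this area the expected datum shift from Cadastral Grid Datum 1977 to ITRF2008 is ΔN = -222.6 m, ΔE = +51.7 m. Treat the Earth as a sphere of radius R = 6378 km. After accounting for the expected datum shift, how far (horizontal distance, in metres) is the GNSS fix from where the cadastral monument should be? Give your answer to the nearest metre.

51 m

Observed coordinate differences: Δφ = -0.00228°, Δλ = +0.00084°.
Converting to metres (1° lat = 111317 m, cos φ = 0.985950): observed ΔN = -253.8 m, observed ΔE = 92.2 m.
Subtracting the expected shift leaves a residual of -253.8 − (-222.6) = -31.2 m north and 92.2 − (51.7) = 40.5 m east.
Residual distance = √((-31.2)² + 40.5²) = 51.1 m.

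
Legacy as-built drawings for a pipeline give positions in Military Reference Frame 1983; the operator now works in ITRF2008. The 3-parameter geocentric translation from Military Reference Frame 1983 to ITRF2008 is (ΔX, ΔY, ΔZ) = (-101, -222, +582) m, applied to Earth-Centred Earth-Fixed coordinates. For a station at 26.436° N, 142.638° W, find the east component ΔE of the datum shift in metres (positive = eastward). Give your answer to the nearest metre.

The local east axis at (φ, λ) is (−sin λ, cos λ, 0), so ΔE = −sin(-142.638°)·(-101) + cos(-142.638°)·(-222) = 115.16 m.

ΔE = 115 m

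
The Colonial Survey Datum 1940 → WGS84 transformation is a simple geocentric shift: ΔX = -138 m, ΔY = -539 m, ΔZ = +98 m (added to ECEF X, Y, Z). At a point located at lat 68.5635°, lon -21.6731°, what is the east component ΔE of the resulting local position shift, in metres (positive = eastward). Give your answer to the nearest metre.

ΔE = -552 m

At φ = 68.5635°, λ = -21.6731°: sin φ = 0.930823, cos φ = 0.365470, sin λ = -0.369310, cos λ = 0.929306.
ΔE = −sin λ·ΔX + cos λ·ΔY = −(-0.369310)·(-138) + (0.929306)·(-539) = -551.86 m.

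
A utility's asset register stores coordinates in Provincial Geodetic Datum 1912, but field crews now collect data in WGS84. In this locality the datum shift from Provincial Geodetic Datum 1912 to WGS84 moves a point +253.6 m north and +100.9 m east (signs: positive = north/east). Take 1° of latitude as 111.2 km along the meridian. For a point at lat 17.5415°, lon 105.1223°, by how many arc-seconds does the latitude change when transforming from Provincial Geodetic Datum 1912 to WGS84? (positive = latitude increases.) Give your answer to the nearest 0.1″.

Δφ = 8.2″

1° of latitude = 111.2 km, so Δφ = 253.6 / 111200 = 0.0022806° = 8.210″.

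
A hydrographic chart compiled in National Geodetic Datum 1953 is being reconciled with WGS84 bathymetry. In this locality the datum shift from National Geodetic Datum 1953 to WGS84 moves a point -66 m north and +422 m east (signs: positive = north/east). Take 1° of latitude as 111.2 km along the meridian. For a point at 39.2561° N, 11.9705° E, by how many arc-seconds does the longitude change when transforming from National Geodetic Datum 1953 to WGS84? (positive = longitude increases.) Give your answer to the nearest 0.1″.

At latitude 39.2561°, cos φ = 0.774325.
1° of longitude at this latitude = 111.2 × cos φ = 86.10 km, so Δλ = 422.0 / 86105.0 = 0.0049010° = 17.644″.

Δλ = 17.6″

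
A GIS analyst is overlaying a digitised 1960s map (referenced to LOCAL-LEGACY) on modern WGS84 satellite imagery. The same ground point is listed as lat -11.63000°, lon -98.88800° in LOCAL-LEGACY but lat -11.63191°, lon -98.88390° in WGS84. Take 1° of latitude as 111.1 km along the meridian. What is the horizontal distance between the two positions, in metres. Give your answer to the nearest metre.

Δφ = -11.63191° − -11.63000° = -0.00191°; Δλ = -98.88390° − -98.88800° = +0.00410°.
ΔN = Δφ × 111100 = -212.2 m; ΔE = Δλ × 111100 × cos(-11.63000°) = +0.00410 × 111100 × 0.979470 = 446.2 m.
Distance = √(ΔE² + ΔN²) = √(446.2² + (-212.2)²) = 494.1 m.

494 m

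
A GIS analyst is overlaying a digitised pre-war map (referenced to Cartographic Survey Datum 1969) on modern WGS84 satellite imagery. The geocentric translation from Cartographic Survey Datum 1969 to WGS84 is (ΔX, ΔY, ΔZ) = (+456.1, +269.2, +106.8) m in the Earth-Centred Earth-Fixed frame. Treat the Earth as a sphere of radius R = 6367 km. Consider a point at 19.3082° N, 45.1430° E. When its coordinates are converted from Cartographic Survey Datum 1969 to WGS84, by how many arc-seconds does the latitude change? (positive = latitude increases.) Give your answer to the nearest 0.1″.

Δφ = -2.2″

sin φ = 0.330649, cos φ = 0.943754, sin λ = 0.708869, cos λ = 0.705340.
North component: ΔN = −sin φ cos λ·ΔX − sin φ sin λ·ΔY + cos φ·ΔZ = −(0.330649)(0.705340)(456.1) − (0.330649)(0.708869)(269.2) + (0.943754)(106.8) = -68.68 m.
1° of latitude spans πR/180 = 111125 m, so Δφ = -68.68 / 111125 × 3600 = -2.225″.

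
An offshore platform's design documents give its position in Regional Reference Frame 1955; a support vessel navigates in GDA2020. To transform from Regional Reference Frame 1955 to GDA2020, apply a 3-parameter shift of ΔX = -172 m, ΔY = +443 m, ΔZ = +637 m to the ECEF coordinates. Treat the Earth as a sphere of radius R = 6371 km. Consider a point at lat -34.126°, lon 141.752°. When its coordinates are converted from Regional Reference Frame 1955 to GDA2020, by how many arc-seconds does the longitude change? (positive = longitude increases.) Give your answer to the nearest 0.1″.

Δλ = -9.4″

sin φ = -0.561015, cos φ = 0.827806, sin λ = 0.619067, cos λ = -0.785339.
East component: ΔE = −sin λ·ΔX + cos λ·ΔY = −(0.619067)(-172) + (-0.785339)(443) = -241.43 m.
1° of latitude spans πR/180 = 111195 m; at latitude φ, 1° of longitude spans that × cos φ = 92047.8 m, so Δλ = -241.43 / 92047.8 × 3600 = -9.442″.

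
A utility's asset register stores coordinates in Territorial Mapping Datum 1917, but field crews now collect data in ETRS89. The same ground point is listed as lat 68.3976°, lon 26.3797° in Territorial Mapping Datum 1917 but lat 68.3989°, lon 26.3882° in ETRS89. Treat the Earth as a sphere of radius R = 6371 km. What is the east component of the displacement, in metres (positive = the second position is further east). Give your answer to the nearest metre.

ΔE = 348 m

Δφ = 68.3989° − 68.3976° = +0.0013°; Δλ = 26.3882° − 26.3797° = +0.0085°.
1° along a meridian = πR/180 = 111195 m.
ΔN = Δφ × 111195 = 144.6 m; ΔE = Δλ × 111195 × cos(68.3976°) = +0.0085 × 111195 × 0.368163 = 348.0 m.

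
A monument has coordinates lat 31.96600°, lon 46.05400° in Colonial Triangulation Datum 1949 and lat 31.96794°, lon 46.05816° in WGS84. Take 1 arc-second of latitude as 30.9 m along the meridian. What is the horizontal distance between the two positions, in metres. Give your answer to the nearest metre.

448 m

Δφ = 31.96794° − 31.96600° = +0.00194°; Δλ = 46.05816° − 46.05400° = +0.00416°.
1° of latitude = 3600 × 30.90 = 111240 m.
ΔN = Δφ × 111240 = 215.8 m; ΔE = Δλ × 111240 × cos(31.96600°) = +0.00416 × 111240 × 0.848362 = 392.6 m.
Distance = √(ΔE² + ΔN²) = √(392.6² + 215.8²) = 448.0 m.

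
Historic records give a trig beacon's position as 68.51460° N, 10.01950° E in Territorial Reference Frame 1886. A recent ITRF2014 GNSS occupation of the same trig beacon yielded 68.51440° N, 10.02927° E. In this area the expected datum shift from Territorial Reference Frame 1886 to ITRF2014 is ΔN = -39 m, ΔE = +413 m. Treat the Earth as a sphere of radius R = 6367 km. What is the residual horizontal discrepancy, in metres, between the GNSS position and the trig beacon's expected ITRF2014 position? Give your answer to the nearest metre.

Observed coordinate differences: Δφ = -0.00020°, Δλ = +0.00977°.
Converting to metres (1° lat = 111125 m, cos φ = 0.366264): observed ΔN = -22.2 m, observed ΔE = 397.7 m.
Subtracting the expected shift leaves a residual of -22.2 − (-39) = 16.8 m north and 397.7 − (413) = -15.3 m east.
Residual distance = √(16.8² + (-15.3)²) = 22.7 m.

23 m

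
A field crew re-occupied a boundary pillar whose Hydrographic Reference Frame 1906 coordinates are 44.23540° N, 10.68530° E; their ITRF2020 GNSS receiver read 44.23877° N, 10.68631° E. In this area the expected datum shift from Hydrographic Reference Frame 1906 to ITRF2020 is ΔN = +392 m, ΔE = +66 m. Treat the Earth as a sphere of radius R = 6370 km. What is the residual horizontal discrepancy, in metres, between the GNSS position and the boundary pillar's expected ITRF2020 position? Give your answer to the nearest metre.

23 m

Observed coordinate differences: Δφ = +0.00337°, Δλ = +0.00101°.
Converting to metres (1° lat = 111177 m, cos φ = 0.716480): observed ΔN = 374.7 m, observed ΔE = 80.5 m.
Subtracting the expected shift leaves a residual of 374.7 − (392) = -17.3 m north and 80.5 − (66) = 14.5 m east.
Residual distance = √((-17.3)² + 14.5²) = 22.6 m.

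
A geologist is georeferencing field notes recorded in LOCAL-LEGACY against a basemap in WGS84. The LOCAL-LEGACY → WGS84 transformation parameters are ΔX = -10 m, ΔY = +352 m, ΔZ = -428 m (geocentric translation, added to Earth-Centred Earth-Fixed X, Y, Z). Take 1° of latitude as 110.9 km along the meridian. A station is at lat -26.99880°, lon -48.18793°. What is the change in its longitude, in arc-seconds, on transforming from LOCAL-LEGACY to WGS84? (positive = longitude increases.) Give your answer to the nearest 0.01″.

Δλ = 8.28″

sin φ = -0.453972, cos φ = 0.891016, sin λ = -0.745336, cos λ = 0.666689.
East component: ΔE = −sin λ·ΔX + cos λ·ΔY = −(-0.745336)(-10) + (0.666689)(352) = 227.22 m.
1° of latitude spans 110900 m; at latitude φ, 1° of longitude spans that × cos φ = 98813.7 m, so Δλ = 227.22 / 98813.7 × 3600 = 8.278″.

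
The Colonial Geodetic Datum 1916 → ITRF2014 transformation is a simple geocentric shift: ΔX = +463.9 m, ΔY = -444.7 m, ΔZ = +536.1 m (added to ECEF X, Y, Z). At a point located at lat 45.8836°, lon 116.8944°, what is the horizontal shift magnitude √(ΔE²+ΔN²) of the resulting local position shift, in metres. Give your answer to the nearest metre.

836 m

At φ = 45.8836°, λ = 116.8944°: sin φ = 0.717927, cos φ = 0.696118, sin λ = 0.891842, cos λ = -0.452348.
ΔE = −sin λ·ΔX + cos λ·ΔY = −(0.891842)·(463.9) + (-0.452348)·(-444.7) = -212.57 m.
ΔN = −sin φ cos λ·ΔX − sin φ sin λ·ΔY + cos φ·ΔZ = −(0.717927)(-0.452348)(463.9) − (0.717927)(0.891842)(-444.7) + (0.696118)(536.1) = 808.57 m.
Horizontal magnitude = √(ΔE² + ΔN²) = √((-212.57)² + 808.57²) = 836.05 m.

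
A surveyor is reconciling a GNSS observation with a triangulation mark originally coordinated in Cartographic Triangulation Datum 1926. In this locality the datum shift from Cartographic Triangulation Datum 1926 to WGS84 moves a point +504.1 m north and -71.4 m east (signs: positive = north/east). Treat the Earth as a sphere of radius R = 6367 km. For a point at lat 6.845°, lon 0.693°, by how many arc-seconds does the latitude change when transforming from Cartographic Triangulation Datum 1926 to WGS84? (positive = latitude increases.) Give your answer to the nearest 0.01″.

Δφ = 16.33″

On a sphere of radius R, 1 rad of latitude = R, so Δφ = ΔN / R = 504.1 / 6367000 = 7.9174e-05 rad = 16.331″.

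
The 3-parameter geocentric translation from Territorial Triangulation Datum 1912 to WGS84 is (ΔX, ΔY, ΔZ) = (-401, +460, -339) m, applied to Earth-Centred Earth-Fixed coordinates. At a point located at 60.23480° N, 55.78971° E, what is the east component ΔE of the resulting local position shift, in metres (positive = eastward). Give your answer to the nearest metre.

At φ = 60.23480°, λ = 55.78971°: sin φ = 0.868067, cos φ = 0.496447, sin λ = 0.826980, cos λ = 0.562232.
ΔE = −sin λ·ΔX + cos λ·ΔY = −(0.826980)·(-401) + (0.562232)·(460) = 590.25 m.

ΔE = 590 m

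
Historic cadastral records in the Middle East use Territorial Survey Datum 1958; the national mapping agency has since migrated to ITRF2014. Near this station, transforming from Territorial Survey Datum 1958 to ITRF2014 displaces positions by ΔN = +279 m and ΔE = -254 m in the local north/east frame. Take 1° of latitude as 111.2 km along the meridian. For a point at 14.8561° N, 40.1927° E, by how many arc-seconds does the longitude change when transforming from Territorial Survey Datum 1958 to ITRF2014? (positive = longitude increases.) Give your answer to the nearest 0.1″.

Δλ = -8.5″

At latitude 14.8561°, cos φ = 0.966573.
1° of longitude at this latitude = 111.2 × cos φ = 107.48 km, so Δλ = -254.0 / 107482.9 = -0.0023632° = -8.507″.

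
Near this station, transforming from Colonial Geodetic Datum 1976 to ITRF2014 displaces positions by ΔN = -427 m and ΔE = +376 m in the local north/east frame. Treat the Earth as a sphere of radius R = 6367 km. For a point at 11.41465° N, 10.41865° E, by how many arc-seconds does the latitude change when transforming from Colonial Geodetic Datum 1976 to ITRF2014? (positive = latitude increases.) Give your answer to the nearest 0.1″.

On a sphere of radius R, 1 rad of latitude = R, so Δφ = ΔN / R = -427.0 / 6367000 = -6.7065e-05 rad = -13.833″.

Δφ = -13.8″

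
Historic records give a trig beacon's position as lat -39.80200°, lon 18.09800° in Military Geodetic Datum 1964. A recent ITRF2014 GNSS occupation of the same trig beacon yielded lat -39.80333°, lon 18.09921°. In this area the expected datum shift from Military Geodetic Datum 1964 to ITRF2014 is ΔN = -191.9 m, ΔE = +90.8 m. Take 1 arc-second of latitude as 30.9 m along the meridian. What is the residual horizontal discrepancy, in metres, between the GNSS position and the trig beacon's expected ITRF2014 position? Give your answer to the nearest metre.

Observed coordinate differences: Δφ = -0.00133°, Δλ = +0.00121°.
Converting to metres (1° lat = 111240 m, cos φ = 0.768261): observed ΔN = -147.9 m, observed ΔE = 103.4 m.
Subtracting the expected shift leaves a residual of -147.9 − (-191.9) = 44.0 m north and 103.4 − (90.8) = 12.6 m east.
Residual distance = √(44.0² + 12.6²) = 45.7 m.

46 m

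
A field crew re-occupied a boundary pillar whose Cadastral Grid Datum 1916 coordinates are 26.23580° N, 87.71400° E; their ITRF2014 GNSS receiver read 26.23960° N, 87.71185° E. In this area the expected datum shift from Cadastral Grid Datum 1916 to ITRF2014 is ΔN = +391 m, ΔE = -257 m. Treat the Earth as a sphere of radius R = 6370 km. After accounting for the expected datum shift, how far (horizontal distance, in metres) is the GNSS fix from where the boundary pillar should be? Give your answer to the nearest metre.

Observed coordinate differences: Δφ = +0.00380°, Δλ = -0.00215°.
Converting to metres (1° lat = 111177 m, cos φ = 0.896982): observed ΔN = 422.5 m, observed ΔE = -214.4 m.
Subtracting the expected shift leaves a residual of 422.5 − (391) = 31.5 m north and -214.4 − (-257) = 42.6 m east.
Residual distance = √(31.5² + 42.6²) = 53.0 m.

53 m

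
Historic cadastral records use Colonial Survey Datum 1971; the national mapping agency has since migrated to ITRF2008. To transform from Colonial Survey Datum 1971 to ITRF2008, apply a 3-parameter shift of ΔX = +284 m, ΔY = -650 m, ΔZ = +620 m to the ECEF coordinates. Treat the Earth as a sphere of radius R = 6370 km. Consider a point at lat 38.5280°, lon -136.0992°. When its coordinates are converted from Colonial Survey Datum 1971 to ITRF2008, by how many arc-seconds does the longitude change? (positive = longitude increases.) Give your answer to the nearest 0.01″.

sin φ = 0.622897, cos φ = 0.782304, sin λ = -0.693412, cos λ = -0.720541.
East component: ΔE = −sin λ·ΔX + cos λ·ΔY = −(-0.693412)(284) + (-0.720541)(-650) = 665.28 m.
1° of latitude spans πR/180 = 111177 m; at latitude φ, 1° of longitude spans that × cos φ = 86974.6 m, so Δλ = 665.28 / 86974.6 × 3600 = 27.537″.

Δλ = 27.54″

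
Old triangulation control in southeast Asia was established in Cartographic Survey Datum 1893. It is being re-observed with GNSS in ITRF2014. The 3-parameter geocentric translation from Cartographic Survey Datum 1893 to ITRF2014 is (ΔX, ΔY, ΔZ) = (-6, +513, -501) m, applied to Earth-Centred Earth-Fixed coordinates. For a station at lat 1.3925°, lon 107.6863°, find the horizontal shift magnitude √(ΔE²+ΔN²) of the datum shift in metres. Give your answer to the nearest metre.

534 m

At φ = 1.3925°, λ = 107.6863°: sin φ = 0.024301, cos φ = 0.999705, sin λ = 0.952734, cos λ = -0.303805.
ΔE = −sin λ·ΔX + cos λ·ΔY = −(0.952734)·(-6) + (-0.303805)·(513) = -150.14 m.
ΔN = −sin φ cos λ·ΔX − sin φ sin λ·ΔY + cos φ·ΔZ = −(0.024301)(-0.303805)(-6) − (0.024301)(0.952734)(513) + (0.999705)(-501) = -512.77 m.
Horizontal magnitude = √(ΔE² + ΔN²) = √((-150.14)² + (-512.77)²) = 534.30 m.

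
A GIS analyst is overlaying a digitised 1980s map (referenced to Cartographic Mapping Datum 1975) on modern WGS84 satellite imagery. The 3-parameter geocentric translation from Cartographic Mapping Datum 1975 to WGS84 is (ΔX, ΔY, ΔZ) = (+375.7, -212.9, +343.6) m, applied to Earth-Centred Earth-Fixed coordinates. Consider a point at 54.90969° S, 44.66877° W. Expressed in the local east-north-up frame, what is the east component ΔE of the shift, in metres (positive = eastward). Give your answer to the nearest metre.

ΔE = 113 m

At φ = -54.90969°, λ = -44.66877°: sin φ = -0.818247, cos φ = 0.574867, sin λ = -0.703007, cos λ = 0.711183.
ΔE = −sin λ·ΔX + cos λ·ΔY = −(-0.703007)·(375.7) + (0.711183)·(-212.9) = 112.71 m.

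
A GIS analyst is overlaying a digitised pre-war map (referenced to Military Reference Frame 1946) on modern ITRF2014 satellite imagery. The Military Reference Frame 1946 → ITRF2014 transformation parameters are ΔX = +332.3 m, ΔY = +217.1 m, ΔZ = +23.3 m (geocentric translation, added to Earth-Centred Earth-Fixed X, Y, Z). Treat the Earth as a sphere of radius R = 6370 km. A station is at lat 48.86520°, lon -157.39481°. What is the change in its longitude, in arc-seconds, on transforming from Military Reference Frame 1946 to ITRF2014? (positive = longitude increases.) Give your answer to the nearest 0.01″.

sin φ = 0.753164, cos φ = 0.657833, sin λ = -0.384379, cos λ = -0.923175.
East component: ΔE = −sin λ·ΔX + cos λ·ΔY = −(-0.384379)(332.3) + (-0.923175)(217.1) = -72.69 m.
1° of latitude spans πR/180 = 111177 m; at latitude φ, 1° of longitude spans that × cos φ = 73136.2 m, so Δλ = -72.69 / 73136.2 × 3600 = -3.578″.

Δλ = -3.58″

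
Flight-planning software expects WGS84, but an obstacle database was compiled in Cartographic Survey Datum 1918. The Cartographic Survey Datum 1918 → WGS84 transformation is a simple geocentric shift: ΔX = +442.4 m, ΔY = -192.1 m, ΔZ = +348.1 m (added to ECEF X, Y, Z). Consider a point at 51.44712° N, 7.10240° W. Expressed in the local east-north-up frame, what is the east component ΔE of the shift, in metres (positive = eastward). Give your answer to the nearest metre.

ΔE = -136 m

At φ = 51.44712°, λ = -7.10240°: sin φ = 0.782033, cos φ = 0.623237, sin λ = -0.123643, cos λ = 0.992327.
ΔE = −sin λ·ΔX + cos λ·ΔY = −(-0.123643)·(442.4) + (0.992327)·(-192.1) = -135.93 m.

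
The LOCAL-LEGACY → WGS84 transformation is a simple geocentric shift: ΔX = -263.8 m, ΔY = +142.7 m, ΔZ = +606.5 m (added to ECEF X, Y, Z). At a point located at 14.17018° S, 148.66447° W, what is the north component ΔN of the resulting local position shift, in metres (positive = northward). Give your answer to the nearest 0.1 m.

The local north axis is (−sin φ cos λ, −sin φ sin λ, cos φ), giving ΔN = 55.159 − 18.167 + 588.046 = 625.04 m.

ΔN = 625.0 m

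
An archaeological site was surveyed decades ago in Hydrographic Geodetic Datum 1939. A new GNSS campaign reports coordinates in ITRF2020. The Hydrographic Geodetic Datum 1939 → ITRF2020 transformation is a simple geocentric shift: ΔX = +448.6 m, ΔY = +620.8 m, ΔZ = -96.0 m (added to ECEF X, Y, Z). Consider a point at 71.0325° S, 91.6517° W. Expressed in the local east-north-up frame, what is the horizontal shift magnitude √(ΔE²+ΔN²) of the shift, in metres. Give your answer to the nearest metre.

763 m

At φ = -71.0325°, λ = -91.6517°: sin φ = -0.945703, cos φ = 0.325032, sin λ = -0.999585, cos λ = -0.028824.
ΔE = −sin λ·ΔX + cos λ·ΔY = −(-0.999585)·(448.6) + (-0.028824)·(620.8) = 430.52 m.
ΔN = −sin φ cos λ·ΔX − sin φ sin λ·ΔY + cos φ·ΔZ = −(-0.945703)(-0.028824)(448.6) − (-0.945703)(-0.999585)(620.8) + (0.325032)(-96.0) = -630.28 m.
Horizontal magnitude = √(ΔE² + ΔN²) = √(430.52² + (-630.28)²) = 763.28 m.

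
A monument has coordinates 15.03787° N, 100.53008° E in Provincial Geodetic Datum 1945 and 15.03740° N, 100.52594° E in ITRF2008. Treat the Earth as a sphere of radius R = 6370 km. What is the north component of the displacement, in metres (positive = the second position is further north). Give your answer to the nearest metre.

ΔN = -52 m

Δφ = 15.03740° − 15.03787° = -0.00047°; Δλ = 100.52594° − 100.53008° = -0.00414°.
1° along a meridian = πR/180 = 111177 m.
ΔN = Δφ × 111177 = -52.3 m; ΔE = Δλ × 111177 × cos(15.03787°) = -0.00414 × 111177 × 0.965755 = -444.5 m.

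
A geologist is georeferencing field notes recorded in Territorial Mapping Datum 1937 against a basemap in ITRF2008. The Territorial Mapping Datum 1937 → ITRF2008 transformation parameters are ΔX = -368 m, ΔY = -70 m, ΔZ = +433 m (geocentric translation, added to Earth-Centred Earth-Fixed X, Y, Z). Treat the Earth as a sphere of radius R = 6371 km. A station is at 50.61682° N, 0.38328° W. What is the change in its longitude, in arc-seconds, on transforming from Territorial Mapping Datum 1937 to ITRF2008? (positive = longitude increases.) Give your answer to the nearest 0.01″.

Δλ = -3.70″

sin φ = 0.772920, cos φ = 0.634504, sin λ = -0.006689, cos λ = 0.999978.
East component: ΔE = −sin λ·ΔX + cos λ·ΔY = −(-0.006689)(-368) + (0.999978)(-70) = -72.46 m.
1° of latitude spans πR/180 = 111195 m; at latitude φ, 1° of longitude spans that × cos φ = 70553.6 m, so Δλ = -72.46 / 70553.6 × 3600 = -3.697″.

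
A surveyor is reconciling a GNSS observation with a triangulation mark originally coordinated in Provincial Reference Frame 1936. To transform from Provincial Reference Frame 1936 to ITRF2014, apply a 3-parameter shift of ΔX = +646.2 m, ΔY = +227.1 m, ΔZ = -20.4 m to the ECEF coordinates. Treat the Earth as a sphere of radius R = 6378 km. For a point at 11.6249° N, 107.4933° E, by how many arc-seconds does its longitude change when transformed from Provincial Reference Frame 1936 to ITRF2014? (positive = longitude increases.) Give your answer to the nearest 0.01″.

Δλ = -22.60″

sin φ = 0.201504, cos φ = 0.979488, sin λ = 0.953752, cos λ = -0.300594.
East component: ΔE = −sin λ·ΔX + cos λ·ΔY = −(0.953752)(646.2) + (-0.300594)(227.1) = -684.58 m.
1° of latitude spans πR/180 = 111317 m; at latitude φ, 1° of longitude spans that × cos φ = 109033.7 m, so Δλ = -684.58 / 109033.7 × 3600 = -22.603″.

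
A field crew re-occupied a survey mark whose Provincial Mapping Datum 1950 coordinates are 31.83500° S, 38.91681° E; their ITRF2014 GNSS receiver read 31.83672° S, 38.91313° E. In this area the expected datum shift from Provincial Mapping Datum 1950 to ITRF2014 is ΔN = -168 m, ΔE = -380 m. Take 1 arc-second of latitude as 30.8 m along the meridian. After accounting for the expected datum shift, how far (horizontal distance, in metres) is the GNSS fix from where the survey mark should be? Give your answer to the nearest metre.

40 m

Observed coordinate differences: Δφ = -0.00172°, Δλ = -0.00368°.
Converting to metres (1° lat = 110880 m, cos φ = 0.849571): observed ΔN = -190.7 m, observed ΔE = -346.7 m.
Subtracting the expected shift leaves a residual of -190.7 − (-168) = -22.7 m north and -346.7 − (-380) = 33.3 m east.
Residual distance = √((-22.7)² + 33.3²) = 40.3 m.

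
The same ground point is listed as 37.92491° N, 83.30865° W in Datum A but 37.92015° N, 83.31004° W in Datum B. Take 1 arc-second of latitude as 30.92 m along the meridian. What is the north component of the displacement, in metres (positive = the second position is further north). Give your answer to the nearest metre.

ΔN = -530 m

Δφ = 37.92015° − 37.92491° = -0.00476°; Δλ = -83.31004° − -83.30865° = -0.00139°.
1° of latitude = 3600 × 30.92 = 111312 m.
ΔN = Δφ × 111312 = -529.8 m; ΔE = Δλ × 111312 × cos(37.92491°) = -0.00139 × 111312 × 0.788817 = -122.0 m.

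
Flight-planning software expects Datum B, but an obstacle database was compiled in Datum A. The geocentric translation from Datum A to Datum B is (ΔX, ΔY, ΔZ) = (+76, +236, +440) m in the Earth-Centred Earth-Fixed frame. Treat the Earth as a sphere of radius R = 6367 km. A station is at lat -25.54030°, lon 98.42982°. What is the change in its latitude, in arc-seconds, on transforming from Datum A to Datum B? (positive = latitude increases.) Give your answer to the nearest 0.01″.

Δφ = 15.97″

sin φ = -0.431146, cos φ = 0.902282, sin λ = 0.989196, cos λ = -0.146598.
North component: ΔN = −sin φ cos λ·ΔX − sin φ sin λ·ΔY + cos φ·ΔZ = −(-0.431146)(-0.146598)(76) − (-0.431146)(0.989196)(236) + (0.902282)(440) = 492.85 m.
1° of latitude spans πR/180 = 111125 m, so Δφ = 492.85 / 111125 × 3600 = 15.966″.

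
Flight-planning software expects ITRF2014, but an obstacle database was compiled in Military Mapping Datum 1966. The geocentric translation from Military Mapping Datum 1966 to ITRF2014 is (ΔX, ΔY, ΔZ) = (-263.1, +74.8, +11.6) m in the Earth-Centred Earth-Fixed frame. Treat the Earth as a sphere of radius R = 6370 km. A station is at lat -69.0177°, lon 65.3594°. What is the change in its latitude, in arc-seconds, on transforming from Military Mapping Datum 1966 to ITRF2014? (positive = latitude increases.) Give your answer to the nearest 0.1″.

Δφ = -1.1″

sin φ = -0.933691, cos φ = 0.358080, sin λ = 0.908941, cos λ = 0.416925.
North component: ΔN = −sin φ cos λ·ΔX − sin φ sin λ·ΔY + cos φ·ΔZ = −(-0.933691)(0.416925)(-263.1) − (-0.933691)(0.908941)(74.8) + (0.358080)(11.6) = -34.79 m.
1° of latitude spans πR/180 = 111177 m, so Δφ = -34.79 / 111177 × 3600 = -1.126″.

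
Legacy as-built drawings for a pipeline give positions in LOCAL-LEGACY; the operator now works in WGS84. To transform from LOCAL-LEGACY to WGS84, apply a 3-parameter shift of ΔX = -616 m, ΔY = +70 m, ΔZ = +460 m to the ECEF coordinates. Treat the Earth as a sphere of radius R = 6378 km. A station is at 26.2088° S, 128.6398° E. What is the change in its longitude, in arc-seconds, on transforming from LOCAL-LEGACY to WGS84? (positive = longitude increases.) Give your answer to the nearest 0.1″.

sin φ = -0.441644, cos φ = 0.897191, sin λ = 0.781087, cos λ = -0.624422.
East component: ΔE = −sin λ·ΔX + cos λ·ΔY = −(0.781087)(-616) + (-0.624422)(70) = 437.44 m.
1° of latitude spans πR/180 = 111317 m; at latitude φ, 1° of longitude spans that × cos φ = 99872.6 m, so Δλ = 437.44 / 99872.6 × 3600 = 15.768″.

Δλ = 15.8″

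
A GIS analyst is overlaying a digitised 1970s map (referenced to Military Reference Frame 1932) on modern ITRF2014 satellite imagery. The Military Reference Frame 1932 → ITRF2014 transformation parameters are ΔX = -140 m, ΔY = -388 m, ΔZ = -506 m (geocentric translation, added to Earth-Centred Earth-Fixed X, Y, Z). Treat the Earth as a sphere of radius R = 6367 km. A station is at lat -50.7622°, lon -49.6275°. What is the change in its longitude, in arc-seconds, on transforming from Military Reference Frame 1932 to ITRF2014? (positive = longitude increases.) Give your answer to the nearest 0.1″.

Δλ = -18.3″

sin φ = -0.774527, cos φ = 0.632540, sin λ = -0.761849, cos λ = 0.647754.
East component: ΔE = −sin λ·ΔX + cos λ·ΔY = −(-0.761849)(-140) + (0.647754)(-388) = -357.99 m.
1° of latitude spans πR/180 = 111125 m; at latitude φ, 1° of longitude spans that × cos φ = 70291.1 m, so Δλ = -357.99 / 70291.1 × 3600 = -18.335″.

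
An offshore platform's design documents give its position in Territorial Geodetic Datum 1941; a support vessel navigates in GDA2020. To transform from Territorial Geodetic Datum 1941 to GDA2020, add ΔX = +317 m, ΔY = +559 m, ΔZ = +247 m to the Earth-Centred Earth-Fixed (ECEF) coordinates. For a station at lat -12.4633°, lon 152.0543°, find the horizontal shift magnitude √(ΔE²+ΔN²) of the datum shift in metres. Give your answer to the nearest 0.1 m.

684.8 m

At φ = -12.4633°, λ = 152.0543°: sin φ = -0.215814, cos φ = 0.976434, sin λ = 0.468635, cos λ = -0.883392.
ΔE = −sin λ·ΔX + cos λ·ΔY = −(0.468635)·(317) + (-0.883392)·(559) = -642.37 m.
ΔN = −sin φ cos λ·ΔX − sin φ sin λ·ΔY + cos φ·ΔZ = −(-0.215814)(-0.883392)(317) − (-0.215814)(0.468635)(559) + (0.976434)(247) = 237.28 m.
Horizontal magnitude = √(ΔE² + ΔN²) = √((-642.37)² + 237.28²) = 684.80 m.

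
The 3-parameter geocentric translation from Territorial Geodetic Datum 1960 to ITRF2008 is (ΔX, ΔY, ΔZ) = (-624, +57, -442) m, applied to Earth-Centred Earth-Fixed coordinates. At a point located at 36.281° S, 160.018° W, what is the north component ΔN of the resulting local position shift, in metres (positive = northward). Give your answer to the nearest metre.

The local north axis is (−sin φ cos λ, −sin φ sin λ, cos φ), giving ΔN = 347.021 − 11.526 − 356.307 = -20.81 m.

ΔN = -21 m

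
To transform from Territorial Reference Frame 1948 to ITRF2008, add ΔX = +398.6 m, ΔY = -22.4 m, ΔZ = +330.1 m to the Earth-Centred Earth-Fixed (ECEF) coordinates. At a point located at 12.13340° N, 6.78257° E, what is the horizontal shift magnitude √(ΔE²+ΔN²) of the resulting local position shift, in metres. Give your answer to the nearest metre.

At φ = 12.13340°, λ = 6.78257°: sin φ = 0.210189, cos φ = 0.977661, sin λ = 0.118102, cos λ = 0.993001.
ΔE = −sin λ·ΔX + cos λ·ΔY = −(0.118102)·(398.6) + (0.993001)·(-22.4) = -69.32 m.
ΔN = −sin φ cos λ·ΔX − sin φ sin λ·ΔY + cos φ·ΔZ = −(0.210189)(0.993001)(398.6) − (0.210189)(0.118102)(-22.4) + (0.977661)(330.1) = 240.09 m.
Horizontal magnitude = √(ΔE² + ΔN²) = √((-69.32)² + 240.09²) = 249.89 m.

250 m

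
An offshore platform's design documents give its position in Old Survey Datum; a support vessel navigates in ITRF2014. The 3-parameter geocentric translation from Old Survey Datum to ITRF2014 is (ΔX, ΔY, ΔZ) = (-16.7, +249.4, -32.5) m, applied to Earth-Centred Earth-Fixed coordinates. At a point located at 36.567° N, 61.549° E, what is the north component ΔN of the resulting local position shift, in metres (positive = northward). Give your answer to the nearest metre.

At φ = 36.567°, λ = 61.549°: sin φ = 0.595762, cos φ = 0.803161, sin λ = 0.879225, cos λ = 0.476407.
ΔN = −sin φ cos λ·ΔX − sin φ sin λ·ΔY + cos φ·ΔZ = −(0.595762)(0.476407)(-16.7) − (0.595762)(0.879225)(249.4) + (0.803161)(-32.5) = -152.00 m.

ΔN = -152 m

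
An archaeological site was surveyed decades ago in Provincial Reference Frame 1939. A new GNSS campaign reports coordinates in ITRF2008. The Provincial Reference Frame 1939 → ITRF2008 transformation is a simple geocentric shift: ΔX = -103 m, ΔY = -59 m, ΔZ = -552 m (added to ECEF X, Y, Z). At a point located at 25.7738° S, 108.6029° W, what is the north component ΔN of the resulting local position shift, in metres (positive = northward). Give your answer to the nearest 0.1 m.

At φ = -25.7738°, λ = -108.6029°: sin φ = -0.434819, cos φ = 0.900518, sin λ = -0.947752, cos λ = -0.319007.
ΔN = −sin φ cos λ·ΔX − sin φ sin λ·ΔY + cos φ·ΔZ = −(-0.434819)(-0.319007)(-103) − (-0.434819)(-0.947752)(-59) + (0.900518)(-552) = -458.48 m.

ΔN = -458.5 m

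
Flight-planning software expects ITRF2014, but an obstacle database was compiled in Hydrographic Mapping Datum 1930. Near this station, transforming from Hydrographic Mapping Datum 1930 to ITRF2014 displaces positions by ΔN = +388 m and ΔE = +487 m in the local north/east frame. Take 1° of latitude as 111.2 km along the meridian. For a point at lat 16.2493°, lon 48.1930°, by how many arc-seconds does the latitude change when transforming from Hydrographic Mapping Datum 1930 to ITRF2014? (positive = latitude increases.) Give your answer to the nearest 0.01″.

1° of latitude = 111.2 km, so Δφ = 388.0 / 111200 = 0.0034892° = 12.561″.

Δφ = 12.56″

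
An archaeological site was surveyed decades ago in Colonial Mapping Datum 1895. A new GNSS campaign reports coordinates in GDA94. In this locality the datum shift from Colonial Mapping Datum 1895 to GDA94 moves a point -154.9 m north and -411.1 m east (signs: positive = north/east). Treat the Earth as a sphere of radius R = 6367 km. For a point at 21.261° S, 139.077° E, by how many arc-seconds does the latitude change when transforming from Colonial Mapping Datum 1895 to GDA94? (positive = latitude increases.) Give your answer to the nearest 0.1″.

On a sphere of radius R, 1 rad of latitude = R, so Δφ = ΔN / R = -154.9 / 6367000 = -2.4329e-05 rad = -5.018″.

Δφ = -5.0″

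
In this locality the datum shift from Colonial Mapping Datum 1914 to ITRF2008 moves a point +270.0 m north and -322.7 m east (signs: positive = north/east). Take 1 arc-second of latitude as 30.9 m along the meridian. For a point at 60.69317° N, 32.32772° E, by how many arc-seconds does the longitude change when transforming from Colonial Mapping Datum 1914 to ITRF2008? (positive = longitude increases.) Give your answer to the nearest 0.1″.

At latitude 60.69317°, cos φ = 0.489486.
1″ of longitude at this latitude = 30.90 × cos φ = 15.1251 m, so Δλ = -322.7 / 15.1251 = -21.335″.

Δλ = -21.3″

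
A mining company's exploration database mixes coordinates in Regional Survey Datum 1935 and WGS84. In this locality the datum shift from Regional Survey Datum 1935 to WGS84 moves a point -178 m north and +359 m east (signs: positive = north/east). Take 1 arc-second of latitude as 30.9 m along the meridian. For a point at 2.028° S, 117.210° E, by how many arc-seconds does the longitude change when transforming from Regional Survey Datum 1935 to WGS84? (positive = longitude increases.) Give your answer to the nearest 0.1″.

Δλ = 11.6″

At latitude -2.028°, cos φ = 0.999374.
1″ of longitude at this latitude = 30.90 × cos φ = 30.8806 m, so Δλ = 359.0 / 30.8806 = 11.625″.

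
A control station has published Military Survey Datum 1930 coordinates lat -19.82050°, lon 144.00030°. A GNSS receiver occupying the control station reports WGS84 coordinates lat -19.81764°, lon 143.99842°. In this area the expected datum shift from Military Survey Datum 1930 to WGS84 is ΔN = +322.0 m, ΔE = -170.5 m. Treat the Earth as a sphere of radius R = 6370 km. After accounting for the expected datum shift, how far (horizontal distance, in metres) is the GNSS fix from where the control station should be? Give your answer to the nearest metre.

Observed coordinate differences: Δφ = +0.00286°, Δλ = -0.00188°.
Converting to metres (1° lat = 111177 m, cos φ = 0.940760): observed ΔN = 318.0 m, observed ΔE = -196.6 m.
Subtracting the expected shift leaves a residual of 318.0 − (322.0) = -4.0 m north and -196.6 − (-170.5) = -26.1 m east.
Residual distance = √((-4.0)² + (-26.1)²) = 26.4 m.

26 m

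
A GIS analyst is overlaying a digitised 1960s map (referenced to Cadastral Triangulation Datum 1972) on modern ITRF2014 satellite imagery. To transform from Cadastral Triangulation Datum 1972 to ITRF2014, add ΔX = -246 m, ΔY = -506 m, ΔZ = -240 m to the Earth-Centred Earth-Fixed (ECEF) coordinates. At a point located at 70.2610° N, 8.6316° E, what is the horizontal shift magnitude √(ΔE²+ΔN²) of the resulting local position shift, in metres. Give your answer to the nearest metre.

513 m

At φ = 70.2610°, λ = 8.6316°: sin φ = 0.941241, cos φ = 0.337736, sin λ = 0.150081, cos λ = 0.988674.
ΔE = −sin λ·ΔX + cos λ·ΔY = −(0.150081)·(-246) + (0.988674)·(-506) = -463.35 m.
ΔN = −sin φ cos λ·ΔX − sin φ sin λ·ΔY + cos φ·ΔZ = −(0.941241)(0.988674)(-246) − (0.941241)(0.150081)(-506) + (0.337736)(-240) = 219.34 m.
Horizontal magnitude = √(ΔE² + ΔN²) = √((-463.35)² + 219.34²) = 512.64 m.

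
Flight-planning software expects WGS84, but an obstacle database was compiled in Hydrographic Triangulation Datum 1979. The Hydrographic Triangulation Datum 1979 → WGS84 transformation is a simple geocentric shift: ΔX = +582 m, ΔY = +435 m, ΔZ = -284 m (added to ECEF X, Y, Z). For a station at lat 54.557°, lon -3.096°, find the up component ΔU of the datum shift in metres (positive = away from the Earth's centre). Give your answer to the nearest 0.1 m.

ΔU = 92.0 m

The local up (radial) axis is (cos φ cos λ, cos φ sin λ, sin φ), giving ΔU = 337.005 − 13.624 − 231.373 = 92.01 m.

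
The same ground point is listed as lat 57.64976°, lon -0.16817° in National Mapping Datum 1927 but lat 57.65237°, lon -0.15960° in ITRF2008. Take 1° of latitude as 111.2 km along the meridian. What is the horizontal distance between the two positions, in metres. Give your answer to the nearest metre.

587 m

Δφ = 57.65237° − 57.64976° = +0.00261°; Δλ = -0.15960° − -0.16817° = +0.00857°.
ΔN = Δφ × 111200 = 290.2 m; ΔE = Δλ × 111200 × cos(57.64976°) = +0.00857 × 111200 × 0.535093 = 509.9 m.
Distance = √(ΔE² + ΔN²) = √(509.9² + 290.2²) = 586.7 m.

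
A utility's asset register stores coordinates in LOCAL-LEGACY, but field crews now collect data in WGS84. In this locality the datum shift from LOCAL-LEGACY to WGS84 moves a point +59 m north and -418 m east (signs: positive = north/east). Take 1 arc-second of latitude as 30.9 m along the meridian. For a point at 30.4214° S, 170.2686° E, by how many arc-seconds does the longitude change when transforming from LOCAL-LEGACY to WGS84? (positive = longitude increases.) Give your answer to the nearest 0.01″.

Δλ = -15.69″

At latitude -30.4214°, cos φ = 0.862325.
1″ of longitude at this latitude = 30.90 × cos φ = 26.6458 m, so Δλ = -418.0 / 26.6458 = -15.687″.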